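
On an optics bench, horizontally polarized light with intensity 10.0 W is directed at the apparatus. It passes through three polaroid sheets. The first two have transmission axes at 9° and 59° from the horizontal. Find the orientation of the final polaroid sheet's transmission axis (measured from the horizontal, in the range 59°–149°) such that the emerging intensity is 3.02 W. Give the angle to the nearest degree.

θ ≈ 89°

By Malus's law, I₁ = I₀ cos²(9° − 0°) = I₀ cos²(9°) = 0.9755 I₀.
I₂ = I₁ cos²(59° − 9°) = 0.9755 I₀ · cos²(50°) = 0.4031 I₀.
Target fraction: 3.02 / 10.0 W = 0.302 of I₀.
Need I₃/I₀ = 0.302, so cos²(θ − 59°) = 0.302 / 0.4031 = 0.7493.
θ − 59° = arccos(√0.7493) = 30.0°, giving θ ≈ 59 + 30.0 = 89.0°.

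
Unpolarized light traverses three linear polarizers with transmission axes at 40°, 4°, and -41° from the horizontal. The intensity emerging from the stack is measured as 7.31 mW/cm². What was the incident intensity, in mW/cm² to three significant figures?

I₀ ≈ 44.7 mW/cm²

Unpolarized light through the first polarizer → I₁ = ½ I₀, now polarized at 40°.
I₂ = I₁ cos²(4° − 40°) = 0.5 I₀ · cos²(36°) = 0.3273 I₀.
I₃ = I₂ cos²(-41° − 4°) = 0.3273 I₀ · cos²(45°) = 0.1636 I₀.
So 7.31 mW/cm² = 0.1636 I₀, giving I₀ = 7.31/0.1636 = 44.67 mW/cm².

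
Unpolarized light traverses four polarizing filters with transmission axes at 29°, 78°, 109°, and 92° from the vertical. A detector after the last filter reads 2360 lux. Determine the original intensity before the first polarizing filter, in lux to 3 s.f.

I₀ ≈ 1.63e4 lux

Unpolarized light through the first polarizer → I₁ = ½ I₀, now polarized at 29°.
I₂ = I₁ cos²(78° − 29°) = 0.5 I₀ · cos²(49°) = 0.2152 I₀.
I₃ = I₂ cos²(109° − 78°) = 0.2152 I₀ · cos²(31°) = 0.1581 I₀.
I₄ = I₃ cos²(92° − 109°) = 0.1581 I₀ · cos²(17°) = 0.1446 I₀.
So 2360 lux = 0.1446 I₀, giving I₀ = 2360/0.1446 = 1.632e+04 lux.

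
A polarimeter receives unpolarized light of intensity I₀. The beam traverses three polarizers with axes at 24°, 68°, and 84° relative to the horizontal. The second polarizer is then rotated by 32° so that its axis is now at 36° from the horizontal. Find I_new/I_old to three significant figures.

Before rotation:
Unpolarized light through the first polarizer → I₁ = ½ I₀, now polarized at 24°.
I₂ = I₁ cos²(68° − 24°) = 0.5 I₀ · cos²(44°) = 0.2587 I₀.
I₃ = I₂ cos²(84° − 68°) = 0.2587 I₀ · cos²(16°) = 0.2391 I₀.
After rotation:
Unpolarized light through the first polarizer → I₁ = ½ I₀, now polarized at 24°.
I₂ = I₁ cos²(36° − 24°) = 0.5 I₀ · cos²(12°) = 0.4784 I₀.
I₃ = I₂ cos²(84° − 36°) = 0.4784 I₀ · cos²(48°) = 0.2142 I₀.
Ratio = 0.2142 / 0.2391 = 0.8959.

I_new/I_old ≈ 0.896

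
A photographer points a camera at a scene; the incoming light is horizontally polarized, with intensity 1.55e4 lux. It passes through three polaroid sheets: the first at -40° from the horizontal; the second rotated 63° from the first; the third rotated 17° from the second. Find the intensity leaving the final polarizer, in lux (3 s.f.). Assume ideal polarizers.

By Malus's law, I₁ = 1.55e4 lux · cos²(40°) = 9096 lux.
I₂ = I₁ · cos²(63°) = 9096 · 0.2061 = 1875 lux.
I₃ = I₂ · cos²(17°) = 1875 · 0.9145 = 1714 lux.

I ≈ 1710 lux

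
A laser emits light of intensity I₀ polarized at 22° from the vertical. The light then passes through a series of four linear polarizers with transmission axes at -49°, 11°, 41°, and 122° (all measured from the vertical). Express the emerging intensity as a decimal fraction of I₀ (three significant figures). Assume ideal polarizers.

≈ 0.000486 I₀

I₁ = I₀ cos²(-49° − 22°) = I₀ cos²(71°) = 0.106 I₀.
I₂ = I₁ cos²(11° + 49°) = 0.106 I₀ · cos²(60°) = 0.0265 I₀.
I₃ = I₂ cos²(41° − 11°) = 0.0265 I₀ · cos²(30°) = 0.01987 I₀.
I₄ = I₃ cos²(122° − 41°) = 0.01987 I₀ · cos²(81°) = 0.0004864 I₀.
Transmitted fraction = 0.0004864.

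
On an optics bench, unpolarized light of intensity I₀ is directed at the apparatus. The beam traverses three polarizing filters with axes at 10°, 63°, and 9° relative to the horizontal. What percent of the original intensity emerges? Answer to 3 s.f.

Unpolarized light through the first polarizer → I₁ = ½ I₀, now polarized at 10°.
I₂ = I₁ cos²(63° − 10°) = 0.5 I₀ · cos²(53°) = 0.1811 I₀.
I₃ = I₂ cos²(9° − 63°) = 0.1811 I₀ · cos²(54°) = 0.06257 I₀.
That is 6.257% of the incident intensity.

≈ 6.26%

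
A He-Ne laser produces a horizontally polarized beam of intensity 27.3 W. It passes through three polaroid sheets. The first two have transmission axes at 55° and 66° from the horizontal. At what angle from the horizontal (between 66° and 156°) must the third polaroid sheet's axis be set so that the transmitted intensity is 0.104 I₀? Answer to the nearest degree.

θ ≈ 121°

I₁ = I₀ cos²(55° − 0°) = I₀ cos²(55°) = 0.329 I₀.
I₂ = I₁ cos²(66° − 55°) = 0.329 I₀ · cos²(11°) = 0.317 I₀.
Need I₃/I₀ = 0.104, so cos²(θ − 66°) = 0.104 / 0.317 = 0.3281.
θ − 66° = arccos(√0.3281) = 55.1°, giving θ ≈ 66 + 55.1 = 121.1°.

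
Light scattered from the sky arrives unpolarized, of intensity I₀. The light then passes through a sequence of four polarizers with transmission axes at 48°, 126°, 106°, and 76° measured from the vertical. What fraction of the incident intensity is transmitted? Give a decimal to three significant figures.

≈ 0.0143 I₀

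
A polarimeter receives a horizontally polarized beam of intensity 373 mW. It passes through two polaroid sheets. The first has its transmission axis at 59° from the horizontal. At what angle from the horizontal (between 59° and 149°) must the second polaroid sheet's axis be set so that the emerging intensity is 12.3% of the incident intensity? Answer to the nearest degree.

θ ≈ 106°

By Malus's law, I₁ = I₀ cos²(59° − 0°) = I₀ cos²(59°) = 0.2653 I₀.
Need I₂/I₀ = 0.123, so cos²(θ − 59°) = 0.123 / 0.2653 = 0.4637.
θ − 59° = arccos(√0.4637) = 47.1°, giving θ ≈ 59 + 47.1 = 106.1°.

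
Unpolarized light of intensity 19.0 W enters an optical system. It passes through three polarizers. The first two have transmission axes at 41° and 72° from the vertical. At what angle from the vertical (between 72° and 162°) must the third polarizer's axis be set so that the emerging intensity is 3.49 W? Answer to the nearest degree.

θ ≈ 117°

Unpolarized light through the first polarizer → I₁ = ½ I₀, now polarized at 41°.
I₂ = I₁ cos²(72° − 41°) = 0.5 I₀ · cos²(31°) = 0.3674 I₀.
Target fraction: 3.49 / 19.0 W = 0.1837 of I₀.
Need I₃/I₀ = 0.1837, so cos²(θ − 72°) = 0.1837 / 0.3674 = 0.5.
θ − 72° = arccos(√0.5) = 45.0°, giving θ ≈ 72 + 45.0 = 117.0°.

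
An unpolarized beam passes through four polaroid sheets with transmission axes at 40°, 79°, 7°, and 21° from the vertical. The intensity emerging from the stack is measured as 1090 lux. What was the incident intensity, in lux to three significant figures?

I₀ ≈ 4.01e4 lux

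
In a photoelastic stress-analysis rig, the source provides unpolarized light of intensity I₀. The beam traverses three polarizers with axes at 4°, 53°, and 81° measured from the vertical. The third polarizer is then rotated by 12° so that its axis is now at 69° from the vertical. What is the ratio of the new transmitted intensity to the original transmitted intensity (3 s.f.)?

Before rotation:
Unpolarized light through the first polarizer → I₁ = ½ I₀, now polarized at 4°.
I₂ = I₁ cos²(53° − 4°) = 0.5 I₀ · cos²(49°) = 0.2152 I₀.
I₃ = I₂ cos²(81° − 53°) = 0.2152 I₀ · cos²(28°) = 0.1678 I₀.
After rotation:
Unpolarized light through the first polarizer → I₁ = ½ I₀, now polarized at 4°.
I₂ = I₁ cos²(53° − 4°) = 0.5 I₀ · cos²(49°) = 0.2152 I₀.
I₃ = I₂ cos²(69° − 53°) = 0.2152 I₀ · cos²(16°) = 0.1989 I₀.
Ratio = 0.1989 / 0.1678 = 1.185.

I_new/I_old ≈ 1.19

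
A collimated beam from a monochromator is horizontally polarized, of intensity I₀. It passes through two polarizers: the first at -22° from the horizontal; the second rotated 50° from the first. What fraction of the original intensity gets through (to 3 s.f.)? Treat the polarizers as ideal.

I₁ = I₀ cos²(-22° − 0°) = I₀ cos²(22°) = 0.8597 I₀.
I₂ = I₁ cos²(50°) = 0.8597 · 0.4132 I₀ = 0.3552 I₀.
Transmitted fraction = 0.3552.

≈ 0.355 I₀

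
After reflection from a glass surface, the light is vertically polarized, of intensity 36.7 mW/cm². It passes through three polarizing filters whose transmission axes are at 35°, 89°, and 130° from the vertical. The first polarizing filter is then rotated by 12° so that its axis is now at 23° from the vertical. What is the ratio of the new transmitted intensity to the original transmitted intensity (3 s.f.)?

I_new/I_old ≈ 0.605

Before rotation:
By Malus's law, I₁ = I₀ cos²(35° − 0°) = I₀ cos²(35°) = 0.671 I₀.
I₂ = I₁ cos²(89° − 35°) = 0.671 I₀ · cos²(54°) = 0.2318 I₀.
I₃ = I₂ cos²(130° − 89°) = 0.2318 I₀ · cos²(41°) = 0.132 I₀.
After rotation:
I₁ = I₀ cos²(23° − 0°) = I₀ cos²(23°) = 0.8473 I₀.
I₂ = I₁ cos²(89° − 23°) = 0.8473 I₀ · cos²(66°) = 0.1402 I₀.
I₃ = I₂ cos²(130° − 89°) = 0.1402 I₀ · cos²(41°) = 0.07984 I₀.
Ratio = 0.07984 / 0.132 = 0.6047.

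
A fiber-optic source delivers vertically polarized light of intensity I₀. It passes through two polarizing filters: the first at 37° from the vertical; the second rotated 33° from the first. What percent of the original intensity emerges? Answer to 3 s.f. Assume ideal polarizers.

≈ 44.9%

I₁ = I₀ cos²(37° − 0°) = I₀ cos²(37°) = 0.6378 I₀.
I₂ = I₁ cos²(33°) = 0.6378 · 0.7034 I₀ = 0.4486 I₀.
That is 44.86% of the incident intensity.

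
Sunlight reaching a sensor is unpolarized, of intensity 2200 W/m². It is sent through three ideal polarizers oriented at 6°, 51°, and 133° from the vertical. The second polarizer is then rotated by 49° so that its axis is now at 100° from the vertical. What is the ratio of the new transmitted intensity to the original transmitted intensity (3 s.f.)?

I_new/I_old ≈ 0.353

Before rotation:
Unpolarized light through the first polarizer → I₁ = ½ I₀, now polarized at 6°.
I₂ = I₁ cos²(51° − 6°) = 0.5 I₀ · cos²(45°) = 0.25 I₀.
I₃ = I₂ cos²(133° − 51°) = 0.25 I₀ · cos²(82°) = 0.004842 I₀.
After rotation:
Unpolarized light through the first polarizer → I₁ = ½ I₀, now polarized at 6°.
Angle between axes 1 and 2: 86°. I₂ = 0.5 I₀ · cos²(86°) = 0.002433 I₀.
I₃ = I₂ cos²(133° − 100°) = 0.002433 I₀ · cos²(33°) = 0.001711 I₀.
Ratio = 0.001711 / 0.004842 = 0.3534.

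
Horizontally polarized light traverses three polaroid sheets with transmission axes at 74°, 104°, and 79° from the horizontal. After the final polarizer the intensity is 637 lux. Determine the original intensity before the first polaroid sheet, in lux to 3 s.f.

I₀ ≈ 1.36e4 lux

By Malus's law, I₁ = I₀ cos²(74° − 0°) = I₀ cos²(74°) = 0.07598 I₀.
I₂ = I₁ cos²(104° − 74°) = 0.07598 I₀ · cos²(30°) = 0.05698 I₀.
I₃ = I₂ cos²(79° − 104°) = 0.05698 I₀ · cos²(25°) = 0.0468 I₀.
So 637 lux = 0.0468 I₀, giving I₀ = 637/0.0468 = 1.361e+04 lux.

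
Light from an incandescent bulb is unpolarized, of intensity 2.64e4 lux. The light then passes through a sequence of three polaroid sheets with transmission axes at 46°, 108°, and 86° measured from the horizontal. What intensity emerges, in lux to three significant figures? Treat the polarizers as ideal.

Unpolarized light through the first polarizer → I₁ = 2.64e4 lux/2 = 1.32e+04 lux, polarized at 46°.
I₂ = I₁ · cos²(62°) = 1.32e+04 · 0.2204 = 2909 lux.
I₃ = I₂ · cos²(22°) = 2909 · 0.8597 = 2501 lux.

I ≈ 2500 lux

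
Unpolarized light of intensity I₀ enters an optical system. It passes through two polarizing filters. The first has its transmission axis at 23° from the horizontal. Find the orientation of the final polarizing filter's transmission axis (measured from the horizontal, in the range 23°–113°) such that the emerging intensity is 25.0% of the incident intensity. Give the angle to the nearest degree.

θ ≈ 68°

Unpolarized light through the first polarizer → I₁ = ½ I₀, now polarized at 23°.
Need I₂/I₀ = 0.25, so cos²(θ − 23°) = 0.25 / 0.5 = 0.5.
θ − 23° = arccos(√0.5) = 45.0°, giving θ ≈ 23 + 45.0 = 68.0°.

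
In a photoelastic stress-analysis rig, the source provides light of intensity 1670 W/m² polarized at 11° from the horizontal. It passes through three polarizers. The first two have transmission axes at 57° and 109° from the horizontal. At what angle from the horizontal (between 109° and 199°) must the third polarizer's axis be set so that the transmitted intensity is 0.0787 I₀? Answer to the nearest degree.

I₁ = I₀ cos²(57° − 11°) = I₀ cos²(46°) = 0.4826 I₀.
I₂ = I₁ cos²(109° − 57°) = 0.4826 I₀ · cos²(52°) = 0.1829 I₀.
Need I₃/I₀ = 0.0787, so cos²(θ − 109°) = 0.0787 / 0.1829 = 0.4303.
θ − 109° = arccos(√0.4303) = 49.0°, giving θ ≈ 109 + 49.0 = 158.0°.

θ ≈ 158°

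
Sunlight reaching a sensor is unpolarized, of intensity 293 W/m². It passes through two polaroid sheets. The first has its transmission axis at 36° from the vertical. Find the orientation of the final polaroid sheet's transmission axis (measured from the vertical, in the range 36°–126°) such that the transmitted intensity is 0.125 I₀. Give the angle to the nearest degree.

θ ≈ 96°

Unpolarized light through the first polarizer → I₁ = ½ I₀, now polarized at 36°.
Need I₂/I₀ = 0.125, so cos²(θ − 36°) = 0.125 / 0.5 = 0.25.
θ − 36° = arccos(√0.25) = 60.0°, giving θ ≈ 36 + 60.0 = 96.0°.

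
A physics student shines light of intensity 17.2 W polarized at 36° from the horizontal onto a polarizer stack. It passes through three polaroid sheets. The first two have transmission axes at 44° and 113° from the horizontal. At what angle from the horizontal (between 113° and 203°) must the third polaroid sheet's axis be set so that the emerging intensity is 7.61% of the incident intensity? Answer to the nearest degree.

θ ≈ 152°

I₁ = I₀ cos²(44° − 36°) = I₀ cos²(8°) = 0.9806 I₀.
I₂ = I₁ cos²(113° − 44°) = 0.9806 I₀ · cos²(69°) = 0.1259 I₀.
Need I₃/I₀ = 0.0761, so cos²(θ − 113°) = 0.0761 / 0.1259 = 0.6043.
θ − 113° = arccos(√0.6043) = 39.0°, giving θ ≈ 113 + 39.0 = 152.0°.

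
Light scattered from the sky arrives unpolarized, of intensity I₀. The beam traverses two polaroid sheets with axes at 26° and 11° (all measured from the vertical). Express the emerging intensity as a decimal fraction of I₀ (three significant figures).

≈ 0.467 I₀

Unpolarized light through the first polarizer → I₁ = ½ I₀, now polarized at 26°.
I₂ = I₁ cos²(11° − 26°) = 0.5 I₀ · cos²(15°) = 0.4665 I₀.
Transmitted fraction = 0.4665.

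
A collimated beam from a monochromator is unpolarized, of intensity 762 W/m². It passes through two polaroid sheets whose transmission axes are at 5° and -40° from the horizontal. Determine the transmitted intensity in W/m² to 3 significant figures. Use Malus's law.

Unpolarized light through the first polarizer → I₁ = 762 W/m²/2 = 381 W/m², polarized at 5°.
I₂ = I₁ · cos²(45°) = 381 · 0.5 = 190.5 W/m².

I ≈ 191 W/m²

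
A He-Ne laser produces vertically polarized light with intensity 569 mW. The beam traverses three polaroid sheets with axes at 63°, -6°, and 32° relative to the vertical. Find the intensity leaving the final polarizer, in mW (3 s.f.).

I ≈ 9.35 mW

I₁ = 569 mW · cos²(63°) = 117.3 mW.
I₂ = I₁ · cos²(69°) = 117.3 · 0.1284 = 15.06 mW.
I₃ = I₂ · cos²(38°) = 15.06 · 0.621 = 9.353 mW.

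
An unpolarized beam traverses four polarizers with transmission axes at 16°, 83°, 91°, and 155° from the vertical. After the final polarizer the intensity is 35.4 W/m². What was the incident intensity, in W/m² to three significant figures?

I₀ ≈ 2460 W/m²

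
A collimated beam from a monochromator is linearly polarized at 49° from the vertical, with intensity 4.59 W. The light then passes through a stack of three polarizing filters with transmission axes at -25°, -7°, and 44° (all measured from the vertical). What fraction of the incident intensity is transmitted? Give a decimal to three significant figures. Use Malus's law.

I/I₀ ≈ 0.0272

By Malus's law, I₁ = 4.59 W · cos²(74°) = 0.3487 W.
I₂ = I₁ · cos²(18°) = 0.3487 · 0.9045 = 0.3154 W.
I₃ = I₂ · cos²(51°) = 0.3154 · 0.396 = 0.1249 W.
Transmitted fraction = 0.02722.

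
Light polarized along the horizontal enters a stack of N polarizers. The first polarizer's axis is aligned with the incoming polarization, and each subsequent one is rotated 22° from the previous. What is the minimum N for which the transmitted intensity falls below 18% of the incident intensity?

First polarizer is aligned with the polarization: full transmission.
Each further stage multiplies by cos²(22°) = 0.8597.
After N polarizers: T = 0.8597^(N−1). Require T < 0.18 ⇒ N−1 > ln(0.18)/ln(0.8597) = 11.34, so N−1 ≥ 12 and N = 13.
Check: N=13 gives T = 0.1629 < 0.18; N=12 gives T = 0.1895.

N = 13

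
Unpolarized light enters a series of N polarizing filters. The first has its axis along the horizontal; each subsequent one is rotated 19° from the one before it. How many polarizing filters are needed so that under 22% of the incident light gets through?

N = 9

First polarizer halves the unpolarized light: factor 1/2.
Each further stage multiplies by cos²(19°) = 0.894.
After N polarizers: T = 0.5·0.894^(N−1). Require T < 0.22 ⇒ N−1 > ln(0.22/0.5)/ln(0.894) = 7.33, so N−1 ≥ 8 and N = 9.
Check: N=9 gives T = 0.204 < 0.22; N=8 gives T = 0.2282.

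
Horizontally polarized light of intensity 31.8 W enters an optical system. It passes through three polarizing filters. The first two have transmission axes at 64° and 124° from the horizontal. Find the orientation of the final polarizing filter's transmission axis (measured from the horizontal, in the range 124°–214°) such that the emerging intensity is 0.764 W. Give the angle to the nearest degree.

I₁ = I₀ cos²(64° − 0°) = I₀ cos²(64°) = 0.1922 I₀.
I₂ = I₁ cos²(124° − 64°) = 0.1922 I₀ · cos²(60°) = 0.04804 I₀.
Target fraction: 0.764 / 31.8 W = 0.02403 of I₀.
Need I₃/I₀ = 0.02403, so cos²(θ − 124°) = 0.02403 / 0.04804 = 0.5001.
θ − 124° = arccos(√0.5001) = 45.0°, giving θ ≈ 124 + 45.0 = 169.0°.

θ ≈ 169°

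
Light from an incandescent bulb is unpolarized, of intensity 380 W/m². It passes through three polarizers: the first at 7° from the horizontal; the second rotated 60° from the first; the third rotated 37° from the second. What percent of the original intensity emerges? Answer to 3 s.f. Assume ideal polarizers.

≈ 7.97%

Unpolarized light through the first polarizer → I₁ = 380 W/m²/2 = 190 W/m², polarized at 7°.
I₂ = I₁ · cos²(60°) = 190 · 0.25 = 47.5 W/m².
I₃ = I₂ · cos²(37°) = 47.5 · 0.6378 = 30.3 W/m².
That is 7.973% of the incident intensity.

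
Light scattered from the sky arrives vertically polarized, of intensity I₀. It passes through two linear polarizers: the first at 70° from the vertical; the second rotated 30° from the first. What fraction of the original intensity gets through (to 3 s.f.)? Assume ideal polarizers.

≈ 0.0877 I₀

By Malus's law, I₁ = I₀ cos²(70° − 0°) = I₀ cos²(70°) = 0.117 I₀.
I₂ = I₁ cos²(30°) = 0.117 · 0.75 I₀ = 0.08773 I₀.
Transmitted fraction = 0.08773.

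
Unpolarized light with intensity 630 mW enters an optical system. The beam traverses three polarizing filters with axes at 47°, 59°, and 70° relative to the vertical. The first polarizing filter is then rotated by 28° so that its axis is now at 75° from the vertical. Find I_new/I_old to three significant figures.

Before rotation:
Unpolarized light through the first polarizer → I₁ = ½ I₀, now polarized at 47°.
I₂ = I₁ cos²(59° − 47°) = 0.5 I₀ · cos²(12°) = 0.4784 I₀.
I₃ = I₂ cos²(70° − 59°) = 0.4784 I₀ · cos²(11°) = 0.461 I₀.
After rotation:
Unpolarized light through the first polarizer → I₁ = ½ I₀, now polarized at 75°.
I₂ = I₁ cos²(59° − 75°) = 0.5 I₀ · cos²(16°) = 0.462 I₀.
I₃ = I₂ cos²(70° − 59°) = 0.462 I₀ · cos²(11°) = 0.4452 I₀.
Ratio = 0.4452 / 0.461 = 0.9658.

I_new/I_old ≈ 0.966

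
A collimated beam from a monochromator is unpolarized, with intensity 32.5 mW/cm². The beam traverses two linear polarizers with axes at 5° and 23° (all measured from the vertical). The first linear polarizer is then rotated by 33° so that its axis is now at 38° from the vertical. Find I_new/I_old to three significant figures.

I_new/I_old ≈ 1.03

Before rotation:
Unpolarized light through the first polarizer → I₁ = ½ I₀, now polarized at 5°.
I₂ = I₁ cos²(23° − 5°) = 0.5 I₀ · cos²(18°) = 0.4523 I₀.
After rotation:
Unpolarized light through the first polarizer → I₁ = ½ I₀, now polarized at 38°.
I₂ = I₁ cos²(23° − 38°) = 0.5 I₀ · cos²(15°) = 0.4665 I₀.
Ratio = 0.4665 / 0.4523 = 1.032.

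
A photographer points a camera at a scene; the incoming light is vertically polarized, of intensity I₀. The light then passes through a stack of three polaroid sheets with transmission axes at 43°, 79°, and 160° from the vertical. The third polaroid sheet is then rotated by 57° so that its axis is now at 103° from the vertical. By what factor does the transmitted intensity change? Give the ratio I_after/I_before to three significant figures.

I_new/I_old ≈ 34.1

Before rotation:
I₁ = I₀ cos²(43° − 0°) = I₀ cos²(43°) = 0.5349 I₀.
I₂ = I₁ cos²(79° − 43°) = 0.5349 I₀ · cos²(36°) = 0.3501 I₀.
I₃ = I₂ cos²(160° − 79°) = 0.3501 I₀ · cos²(81°) = 0.008567 I₀.
After rotation:
I₁ = I₀ cos²(43° − 0°) = I₀ cos²(43°) = 0.5349 I₀.
I₂ = I₁ cos²(79° − 43°) = 0.5349 I₀ · cos²(36°) = 0.3501 I₀.
I₃ = I₂ cos²(103° − 79°) = 0.3501 I₀ · cos²(24°) = 0.2922 I₀.
Ratio = 0.2922 / 0.008567 = 34.1.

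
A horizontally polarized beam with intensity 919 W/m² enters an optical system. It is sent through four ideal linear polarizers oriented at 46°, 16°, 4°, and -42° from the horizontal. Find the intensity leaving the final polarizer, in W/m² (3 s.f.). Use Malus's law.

I ≈ 154 W/m²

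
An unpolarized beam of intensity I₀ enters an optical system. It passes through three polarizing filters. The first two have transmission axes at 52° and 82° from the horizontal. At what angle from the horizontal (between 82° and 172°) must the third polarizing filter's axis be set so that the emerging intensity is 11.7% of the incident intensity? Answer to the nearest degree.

Unpolarized light through the first polarizer → I₁ = ½ I₀, now polarized at 52°.
I₂ = I₁ cos²(82° − 52°) = 0.5 I₀ · cos²(30°) = 0.375 I₀.
Need I₃/I₀ = 0.117, so cos²(θ − 82°) = 0.117 / 0.375 = 0.312.
θ − 82° = arccos(√0.312) = 56.0°, giving θ ≈ 82 + 56.0 = 138.0°.

θ ≈ 138°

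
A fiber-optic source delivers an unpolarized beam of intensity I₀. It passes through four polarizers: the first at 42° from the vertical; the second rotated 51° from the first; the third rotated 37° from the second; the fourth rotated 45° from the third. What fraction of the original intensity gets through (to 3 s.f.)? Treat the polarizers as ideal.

Unpolarized light through the first polarizer → I₁ = ½ I₀, now polarized at 42°.
I₂ = I₁ cos²(51°) = 0.5 · 0.396 I₀ = 0.198 I₀.
I₃ = I₂ cos²(37°) = 0.198 · 0.6378 I₀ = 0.1263 I₀.
I₄ = I₃ cos²(45°) = 0.1263 · 0.5 I₀ = 0.06315 I₀.
Transmitted fraction = 0.06315.

≈ 0.0632 I₀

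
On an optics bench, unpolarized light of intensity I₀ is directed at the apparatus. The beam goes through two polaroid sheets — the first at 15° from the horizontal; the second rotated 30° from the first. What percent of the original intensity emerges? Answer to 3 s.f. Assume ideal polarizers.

≈ 37.5%

Unpolarized light through the first polarizer → I₁ = ½ I₀, now polarized at 15°.
I₂ = I₁ cos²(30°) = 0.5 · 0.75 I₀ = 0.375 I₀.
That is 37.5% of the incident intensity.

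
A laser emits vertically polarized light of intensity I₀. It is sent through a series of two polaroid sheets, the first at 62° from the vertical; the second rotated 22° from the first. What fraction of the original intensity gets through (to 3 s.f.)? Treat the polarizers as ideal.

≈ 0.189 I₀

I₁ = I₀ cos²(62° − 0°) = I₀ cos²(62°) = 0.2204 I₀.
I₂ = I₁ cos²(22°) = 0.2204 · 0.8597 I₀ = 0.1895 I₀.
Transmitted fraction = 0.1895.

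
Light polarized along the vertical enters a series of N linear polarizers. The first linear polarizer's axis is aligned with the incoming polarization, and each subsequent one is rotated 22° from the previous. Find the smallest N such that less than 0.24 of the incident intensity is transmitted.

First polarizer is aligned with the polarization: full transmission.
Each further stage multiplies by cos²(22°) = 0.8597.
After N polarizers: T = 0.8597^(N−1). Require T < 0.24 ⇒ N−1 > ln(0.24)/ln(0.8597) = 9.44, so N−1 ≥ 10 and N = 11.
Check: N=11 gives T = 0.2205 < 0.24; N=10 gives T = 0.2564.

N = 11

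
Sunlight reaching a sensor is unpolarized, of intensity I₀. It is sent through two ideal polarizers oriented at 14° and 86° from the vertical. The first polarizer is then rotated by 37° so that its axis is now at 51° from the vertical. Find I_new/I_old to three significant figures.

Before rotation:
Unpolarized light through the first polarizer → I₁ = ½ I₀, now polarized at 14°.
I₂ = I₁ cos²(86° − 14°) = 0.5 I₀ · cos²(72°) = 0.04775 I₀.
After rotation:
Unpolarized light through the first polarizer → I₁ = ½ I₀, now polarized at 51°.
I₂ = I₁ cos²(86° − 51°) = 0.5 I₀ · cos²(35°) = 0.3355 I₀.
Ratio = 0.3355 / 0.04775 = 7.027.

I_new/I_old ≈ 7.03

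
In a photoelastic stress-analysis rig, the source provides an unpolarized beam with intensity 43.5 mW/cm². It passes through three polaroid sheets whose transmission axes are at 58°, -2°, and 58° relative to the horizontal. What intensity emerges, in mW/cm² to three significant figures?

Unpolarized light through the first polarizer → I₁ = 43.5 mW/cm²/2 = 21.75 mW/cm², polarized at 58°.
I₂ = I₁ · cos²(60°) = 21.75 · 0.25 = 5.438 mW/cm².
I₃ = I₂ · cos²(60°) = 5.438 · 0.25 = 1.359 mW/cm².

I ≈ 1.36 mW/cm²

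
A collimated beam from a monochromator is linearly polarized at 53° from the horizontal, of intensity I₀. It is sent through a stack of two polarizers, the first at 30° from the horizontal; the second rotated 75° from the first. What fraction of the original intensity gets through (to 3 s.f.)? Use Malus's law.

By Malus's law, I₁ = I₀ cos²(30° − 53°) = I₀ cos²(23°) = 0.8473 I₀.
I₂ = I₁ cos²(75°) = 0.8473 · 0.06699 I₀ = 0.05676 I₀.
Transmitted fraction = 0.05676.

≈ 0.0568 I₀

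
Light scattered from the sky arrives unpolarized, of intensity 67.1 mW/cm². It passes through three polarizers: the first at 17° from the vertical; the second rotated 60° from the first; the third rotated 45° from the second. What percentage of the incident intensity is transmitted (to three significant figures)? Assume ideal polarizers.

≈ 6.25%

Unpolarized light through the first polarizer → I₁ = 67.1 mW/cm²/2 = 33.55 mW/cm², polarized at 17°.
I₂ = I₁ · cos²(60°) = 33.55 · 0.25 = 8.388 mW/cm².
I₃ = I₂ · cos²(45°) = 8.388 · 0.5 = 4.194 mW/cm².
That is 6.25% of the incident intensity.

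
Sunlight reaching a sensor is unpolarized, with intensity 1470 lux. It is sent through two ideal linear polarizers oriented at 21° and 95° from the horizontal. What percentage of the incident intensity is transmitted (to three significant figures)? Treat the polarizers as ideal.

Unpolarized light through the first polarizer → I₁ = 1470 lux/2 = 735 lux, polarized at 21°.
I₂ = I₁ · cos²(74°) = 735 · 0.07598 = 55.84 lux.
That is 3.799% of the incident intensity.

≈ 3.80%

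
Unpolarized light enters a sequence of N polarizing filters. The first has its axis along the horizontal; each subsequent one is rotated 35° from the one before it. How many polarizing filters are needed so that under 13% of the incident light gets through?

N = 5

First polarizer halves the unpolarized light: factor 1/2.
Each further stage multiplies by cos²(35°) = 0.671.
After N polarizers: T = 0.5·0.671^(N−1). Require T < 0.13 ⇒ N−1 > ln(0.13/0.5)/ln(0.671) = 3.38, so N−1 ≥ 4 and N = 5.
Check: N=5 gives T = 0.1014 < 0.13; N=4 gives T = 0.1511.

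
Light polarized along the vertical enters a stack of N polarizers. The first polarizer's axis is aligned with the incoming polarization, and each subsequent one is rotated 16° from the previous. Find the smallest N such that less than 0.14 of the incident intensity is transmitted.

N = 26

First polarizer is aligned with the polarization: full transmission.
Each further stage multiplies by cos²(16°) = 0.924.
After N polarizers: T = 0.924^(N−1). Require T < 0.14 ⇒ N−1 > ln(0.14)/ln(0.924) = 24.88, so N−1 ≥ 25 and N = 26.
Check: N=26 gives T = 0.1387 < 0.14; N=25 gives T = 0.1501.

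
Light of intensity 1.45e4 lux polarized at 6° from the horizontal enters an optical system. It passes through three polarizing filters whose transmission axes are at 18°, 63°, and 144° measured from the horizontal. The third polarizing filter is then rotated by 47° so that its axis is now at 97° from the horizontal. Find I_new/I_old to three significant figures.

Before rotation:
I₁ = I₀ cos²(18° − 6°) = I₀ cos²(12°) = 0.9568 I₀.
I₂ = I₁ cos²(63° − 18°) = 0.9568 I₀ · cos²(45°) = 0.4784 I₀.
I₃ = I₂ cos²(144° − 63°) = 0.4784 I₀ · cos²(81°) = 0.01171 I₀.
After rotation:
I₁ = I₀ cos²(18° − 6°) = I₀ cos²(12°) = 0.9568 I₀.
I₂ = I₁ cos²(63° − 18°) = 0.9568 I₀ · cos²(45°) = 0.4784 I₀.
I₃ = I₂ cos²(97° − 63°) = 0.4784 I₀ · cos²(34°) = 0.3288 I₀.
Ratio = 0.3288 / 0.01171 = 28.09.

I_new/I_old ≈ 28.1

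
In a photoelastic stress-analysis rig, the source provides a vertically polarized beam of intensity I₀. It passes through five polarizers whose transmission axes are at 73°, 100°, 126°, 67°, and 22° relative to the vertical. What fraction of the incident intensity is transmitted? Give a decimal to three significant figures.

I₁ = I₀ cos²(73° − 0°) = I₀ cos²(73°) = 0.08548 I₀.
I₂ = I₁ cos²(100° − 73°) = 0.08548 I₀ · cos²(27°) = 0.06786 I₀.
I₃ = I₂ cos²(126° − 100°) = 0.06786 I₀ · cos²(26°) = 0.05482 I₀.
I₄ = I₃ cos²(67° − 126°) = 0.05482 I₀ · cos²(59°) = 0.01454 I₀.
I₅ = I₄ cos²(22° − 67°) = 0.01454 I₀ · cos²(45°) = 0.007271 I₀.
Transmitted fraction = 0.007271.

≈ 0.00727 I₀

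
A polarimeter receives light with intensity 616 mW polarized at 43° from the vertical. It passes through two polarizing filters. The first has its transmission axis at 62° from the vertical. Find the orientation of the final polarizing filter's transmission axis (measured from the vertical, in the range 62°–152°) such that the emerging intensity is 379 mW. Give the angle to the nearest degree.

By Malus's law, I₁ = I₀ cos²(62° − 43°) = I₀ cos²(19°) = 0.894 I₀.
Target fraction: 379 / 616 mW = 0.6153 of I₀.
Need I₂/I₀ = 0.6153, so cos²(θ − 62°) = 0.6153 / 0.894 = 0.6882.
θ − 62° = arccos(√0.6882) = 33.9°, giving θ ≈ 62 + 33.9 = 95.9°.

θ ≈ 96°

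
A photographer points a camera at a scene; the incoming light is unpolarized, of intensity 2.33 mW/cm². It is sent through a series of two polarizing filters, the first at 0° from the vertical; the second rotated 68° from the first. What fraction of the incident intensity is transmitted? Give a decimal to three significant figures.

Unpolarized light through the first polarizer → I₁ = 2.33 mW/cm²/2 = 1.165 mW/cm², polarized at 0°.
I₂ = I₁ · cos²(68°) = 1.165 · 0.1403 = 0.1635 mW/cm².
Transmitted fraction = 0.07017.

I/I₀ ≈ 0.0702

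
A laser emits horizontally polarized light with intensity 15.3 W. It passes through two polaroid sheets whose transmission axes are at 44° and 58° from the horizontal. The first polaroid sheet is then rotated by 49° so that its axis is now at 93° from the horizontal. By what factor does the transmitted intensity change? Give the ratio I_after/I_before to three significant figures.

Before rotation:
I₁ = I₀ cos²(44° − 0°) = I₀ cos²(44°) = 0.5174 I₀.
I₂ = I₁ cos²(58° − 44°) = 0.5174 I₀ · cos²(14°) = 0.4872 I₀.
After rotation:
I₁ = I₀ cos²(93° − 0°) = I₀ cos²(87°) = 0.002739 I₀.
I₂ = I₁ cos²(58° − 93°) = 0.002739 I₀ · cos²(35°) = 0.001838 I₀.
Ratio = 0.001838 / 0.4872 = 0.003773.

I_new/I_old ≈ 0.00377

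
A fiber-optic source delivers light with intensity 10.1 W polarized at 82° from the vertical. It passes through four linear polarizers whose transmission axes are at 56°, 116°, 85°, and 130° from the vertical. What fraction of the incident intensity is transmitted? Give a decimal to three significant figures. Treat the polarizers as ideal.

I₁ = 10.1 W · cos²(26°) = 8.159 W.
I₂ = I₁ · cos²(60°) = 8.159 · 0.25 = 2.04 W.
I₃ = I₂ · cos²(31°) = 2.04 · 0.7347 = 1.499 W.
I₄ = I₃ · cos²(45°) = 1.499 · 0.5 = 0.7493 W.
Transmitted fraction = 0.07419.

I/I₀ ≈ 0.0742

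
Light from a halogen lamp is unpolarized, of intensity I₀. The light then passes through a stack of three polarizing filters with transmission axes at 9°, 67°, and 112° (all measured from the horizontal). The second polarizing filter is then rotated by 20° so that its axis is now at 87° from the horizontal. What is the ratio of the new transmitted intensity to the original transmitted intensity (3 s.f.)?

Before rotation:
Unpolarized light through the first polarizer → I₁ = ½ I₀, now polarized at 9°.
I₂ = I₁ cos²(67° − 9°) = 0.5 I₀ · cos²(58°) = 0.1404 I₀.
I₃ = I₂ cos²(112° − 67°) = 0.1404 I₀ · cos²(45°) = 0.0702 I₀.
After rotation:
Unpolarized light through the first polarizer → I₁ = ½ I₀, now polarized at 9°.
I₂ = I₁ cos²(87° − 9°) = 0.5 I₀ · cos²(78°) = 0.02161 I₀.
I₃ = I₂ cos²(112° − 87°) = 0.02161 I₀ · cos²(25°) = 0.01775 I₀.
Ratio = 0.01775 / 0.0702 = 0.2529.

I_new/I_old ≈ 0.253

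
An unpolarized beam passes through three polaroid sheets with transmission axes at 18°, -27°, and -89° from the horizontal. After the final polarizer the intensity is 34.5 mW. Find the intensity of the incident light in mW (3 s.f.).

I₀ ≈ 626 mW

Unpolarized light through the first polarizer → I₁ = ½ I₀, now polarized at 18°.
I₂ = I₁ cos²(-27° − 18°) = 0.5 I₀ · cos²(45°) = 0.25 I₀.
I₃ = I₂ cos²(-89° + 27°) = 0.25 I₀ · cos²(62°) = 0.0551 I₀.
So 34.5 mW = 0.0551 I₀, giving I₀ = 34.5/0.0551 = 626.1 mW.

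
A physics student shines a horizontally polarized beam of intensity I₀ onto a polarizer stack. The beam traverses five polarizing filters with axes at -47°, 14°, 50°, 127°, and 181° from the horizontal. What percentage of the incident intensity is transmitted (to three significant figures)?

I₁ = I₀ cos²(-47° − 0°) = I₀ cos²(47°) = 0.4651 I₀.
I₂ = I₁ cos²(14° + 47°) = 0.4651 I₀ · cos²(61°) = 0.1093 I₀.
I₃ = I₂ cos²(50° − 14°) = 0.1093 I₀ · cos²(36°) = 0.07155 I₀.
I₄ = I₃ cos²(127° − 50°) = 0.07155 I₀ · cos²(77°) = 0.003621 I₀.
I₅ = I₄ cos²(181° − 127°) = 0.003621 I₀ · cos²(54°) = 0.001251 I₀.
That is 0.1251% of the incident intensity.

≈ 0.125%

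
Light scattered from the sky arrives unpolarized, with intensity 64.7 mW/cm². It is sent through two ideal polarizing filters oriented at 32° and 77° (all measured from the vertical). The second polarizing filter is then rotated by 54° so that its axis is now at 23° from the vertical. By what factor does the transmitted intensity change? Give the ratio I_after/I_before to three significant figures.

I_new/I_old ≈ 1.95

Before rotation:
Unpolarized light through the first polarizer → I₁ = ½ I₀, now polarized at 32°.
I₂ = I₁ cos²(77° − 32°) = 0.5 I₀ · cos²(45°) = 0.25 I₀.
After rotation:
Unpolarized light through the first polarizer → I₁ = ½ I₀, now polarized at 32°.
I₂ = I₁ cos²(23° − 32°) = 0.5 I₀ · cos²(9°) = 0.4878 I₀.
Ratio = 0.4878 / 0.25 = 1.951.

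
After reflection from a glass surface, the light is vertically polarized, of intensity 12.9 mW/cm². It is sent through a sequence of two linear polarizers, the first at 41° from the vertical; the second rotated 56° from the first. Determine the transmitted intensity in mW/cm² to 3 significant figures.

I ≈ 2.30 mW/cm²

By Malus's law, I₁ = 12.9 mW/cm² · cos²(41°) = 7.348 mW/cm².
I₂ = I₁ · cos²(56°) = 7.348 · 0.3127 = 2.298 mW/cm².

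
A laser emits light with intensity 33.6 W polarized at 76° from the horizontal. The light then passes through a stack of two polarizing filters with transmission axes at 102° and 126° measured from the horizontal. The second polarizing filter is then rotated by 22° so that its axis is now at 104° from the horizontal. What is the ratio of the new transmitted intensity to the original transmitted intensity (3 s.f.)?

I_new/I_old ≈ 1.20

Before rotation:
I₁ = I₀ cos²(102° − 76°) = I₀ cos²(26°) = 0.8078 I₀.
I₂ = I₁ cos²(126° − 102°) = 0.8078 I₀ · cos²(24°) = 0.6742 I₀.
After rotation:
I₁ = I₀ cos²(102° − 76°) = I₀ cos²(26°) = 0.8078 I₀.
I₂ = I₁ cos²(104° − 102°) = 0.8078 I₀ · cos²(2°) = 0.8068 I₀.
Ratio = 0.8068 / 0.6742 = 1.197.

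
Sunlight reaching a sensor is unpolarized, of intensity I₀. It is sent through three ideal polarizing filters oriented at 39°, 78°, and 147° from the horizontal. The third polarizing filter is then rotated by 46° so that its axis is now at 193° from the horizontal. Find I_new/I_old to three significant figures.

Before rotation:
Unpolarized light through the first polarizer → I₁ = ½ I₀, now polarized at 39°.
I₂ = I₁ cos²(78° − 39°) = 0.5 I₀ · cos²(39°) = 0.302 I₀.
I₃ = I₂ cos²(147° − 78°) = 0.302 I₀ · cos²(69°) = 0.03878 I₀.
After rotation:
Unpolarized light through the first polarizer → I₁ = ½ I₀, now polarized at 39°.
I₂ = I₁ cos²(78° − 39°) = 0.5 I₀ · cos²(39°) = 0.302 I₀.
Angle between axes 2 and 3: 65°. I₃ = 0.302 I₀ · cos²(65°) = 0.05394 I₀.
Ratio = 0.05394 / 0.03878 = 1.391.

I_new/I_old ≈ 1.39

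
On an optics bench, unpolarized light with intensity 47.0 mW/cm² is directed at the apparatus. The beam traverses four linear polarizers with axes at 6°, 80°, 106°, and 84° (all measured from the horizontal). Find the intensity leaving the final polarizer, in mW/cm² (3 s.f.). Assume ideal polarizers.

Unpolarized light through the first polarizer → I₁ = 47.0 mW/cm²/2 = 23.5 mW/cm², polarized at 6°.
I₂ = I₁ · cos²(74°) = 23.5 · 0.07598 = 1.785 mW/cm².
I₃ = I₂ · cos²(26°) = 1.785 · 0.8078 = 1.442 mW/cm².
I₄ = I₃ · cos²(22°) = 1.442 · 0.8597 = 1.24 mW/cm².

I ≈ 1.24 mW/cm²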